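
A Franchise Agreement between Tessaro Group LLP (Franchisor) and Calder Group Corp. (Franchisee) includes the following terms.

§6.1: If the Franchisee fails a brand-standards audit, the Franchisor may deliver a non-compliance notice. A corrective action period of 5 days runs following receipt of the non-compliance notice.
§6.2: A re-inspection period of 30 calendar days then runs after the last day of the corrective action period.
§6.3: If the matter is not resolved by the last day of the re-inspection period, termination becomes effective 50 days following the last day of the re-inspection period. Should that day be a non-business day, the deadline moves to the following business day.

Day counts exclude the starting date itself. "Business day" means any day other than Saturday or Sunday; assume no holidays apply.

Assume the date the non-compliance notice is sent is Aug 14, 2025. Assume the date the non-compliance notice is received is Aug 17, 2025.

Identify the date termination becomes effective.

Nov 10, 2025

The last day of the corrective action period: 5 calendar days after Aug 17, 2025 is Aug 22, 2025.
Adding 30 calendar days to Aug 22, 2025 gives Sep 21, 2025, which is the last day of the re-inspection period.
Adding 50 calendar days to Sep 21, 2025 gives Nov 10, 2025, which is the date termination becomes effective. Nov 10, 2025 is a Monday, so no roll-forward applies.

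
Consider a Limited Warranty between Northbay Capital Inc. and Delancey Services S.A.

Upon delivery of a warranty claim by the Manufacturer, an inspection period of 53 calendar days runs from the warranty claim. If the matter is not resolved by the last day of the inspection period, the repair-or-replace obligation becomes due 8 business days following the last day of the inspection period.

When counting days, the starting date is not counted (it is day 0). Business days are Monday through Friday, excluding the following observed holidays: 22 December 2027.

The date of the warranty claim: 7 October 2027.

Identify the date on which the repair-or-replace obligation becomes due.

Adding 53 calendar days to 7 October 2027 gives 29 November 2027, which is the last day of the inspection period.
The date on which the repair-or-replace obligation becomes due: 8 business days after Monday, 29 November 2027, skipping weekends — Nov 30, Dec 1, Dec 2, Dec 3, Dec 6, Dec 7, Dec 8, Dec 9 — lands on Thursday, 9 December 2027.

9 December 2027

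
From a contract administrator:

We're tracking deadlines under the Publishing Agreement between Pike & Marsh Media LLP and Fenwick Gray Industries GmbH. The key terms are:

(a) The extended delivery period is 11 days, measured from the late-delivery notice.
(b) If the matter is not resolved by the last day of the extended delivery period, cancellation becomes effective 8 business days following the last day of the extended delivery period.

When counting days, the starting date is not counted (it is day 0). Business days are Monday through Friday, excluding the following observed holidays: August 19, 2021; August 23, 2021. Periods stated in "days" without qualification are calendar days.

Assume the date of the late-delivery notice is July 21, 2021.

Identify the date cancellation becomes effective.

The last day of the extended delivery period: July 21, 2021 + 11 days = August 1, 2021.
The date cancellation becomes effective: counting 8 business days from Sunday, August 1, 2021 (Aug 2, Aug 3, Aug 4, Aug 5, Aug 6, Aug 9, Aug 10, Aug 11, skipping weekends) reaches Wednesday, August 11, 2021.

August 11, 2021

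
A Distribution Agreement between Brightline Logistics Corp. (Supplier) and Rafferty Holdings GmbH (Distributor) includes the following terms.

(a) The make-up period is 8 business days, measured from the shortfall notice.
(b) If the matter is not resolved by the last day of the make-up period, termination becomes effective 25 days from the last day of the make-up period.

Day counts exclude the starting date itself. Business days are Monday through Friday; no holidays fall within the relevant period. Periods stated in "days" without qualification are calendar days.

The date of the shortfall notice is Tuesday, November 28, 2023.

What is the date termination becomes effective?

January 2, 2024

The last day of the make-up period: 8 business days after Tuesday, November 28, 2023, skipping weekends — Nov 29, Nov 30, Dec 1, Dec 4, Dec 5, Dec 6, Dec 7, Dec 8 — lands on Friday, December 8, 2023.
Adding 25 calendar days to December 8, 2023 gives January 2, 2024, which is the date termination becomes effective.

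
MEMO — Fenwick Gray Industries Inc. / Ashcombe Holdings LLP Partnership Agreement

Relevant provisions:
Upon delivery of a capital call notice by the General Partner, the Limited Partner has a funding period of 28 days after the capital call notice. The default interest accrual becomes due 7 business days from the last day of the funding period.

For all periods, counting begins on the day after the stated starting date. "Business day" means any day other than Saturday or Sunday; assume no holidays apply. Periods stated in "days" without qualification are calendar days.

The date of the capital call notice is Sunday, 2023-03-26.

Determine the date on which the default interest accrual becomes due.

2023-05-02

The last day of the funding period: 28 calendar days after 2023-03-26 is 2023-04-23.
The date on which the default interest accrual becomes due: 7 business days after Sunday, 2023-04-23, skipping weekends — Apr 24, Apr 25, Apr 26, Apr 27, Apr 28, May 1, May 2 — lands on Tuesday, 2023-05-02.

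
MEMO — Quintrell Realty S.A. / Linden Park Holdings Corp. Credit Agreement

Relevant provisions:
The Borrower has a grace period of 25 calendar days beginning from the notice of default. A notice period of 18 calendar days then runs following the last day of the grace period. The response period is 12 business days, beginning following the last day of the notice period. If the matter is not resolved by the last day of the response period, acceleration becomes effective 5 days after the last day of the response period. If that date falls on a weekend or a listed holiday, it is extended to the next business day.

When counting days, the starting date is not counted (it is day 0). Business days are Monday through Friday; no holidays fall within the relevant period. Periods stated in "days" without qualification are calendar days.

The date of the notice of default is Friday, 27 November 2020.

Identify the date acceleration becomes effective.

1 February 2021

The last day of the grace period: 27 November 2020 + 25 days = 22 December 2020.
Adding 18 calendar days to 22 December 2020 gives 9 January 2021, which is the last day of the notice period.
The last day of the response period: counting 12 business days from Saturday, 9 January 2021 (Jan 11, Jan 12, Jan 13, Jan 14, …, Jan 22, Jan 25, Jan 26, skipping weekends) reaches Tuesday, 26 January 2021.
The date acceleration becomes effective: 5 calendar days after 26 January 2021 is 31 January 2021. That falls on a Sunday, so it rolls to the next business day, Monday, 1 February 2021.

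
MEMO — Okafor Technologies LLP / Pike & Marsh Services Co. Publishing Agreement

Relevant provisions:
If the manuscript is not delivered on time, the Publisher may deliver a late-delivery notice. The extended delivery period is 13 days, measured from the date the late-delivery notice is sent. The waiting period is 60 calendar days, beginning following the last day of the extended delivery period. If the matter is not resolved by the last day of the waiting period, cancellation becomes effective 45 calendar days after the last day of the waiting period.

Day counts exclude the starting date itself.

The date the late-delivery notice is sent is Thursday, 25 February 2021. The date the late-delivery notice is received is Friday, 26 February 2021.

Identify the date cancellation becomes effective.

23 June 2021

The last day of the extended delivery period: 25 February 2021 + 13 days = 10 March 2021.
The last day of the waiting period: 60 calendar days after 10 March 2021 is 9 May 2021.
Adding 45 calendar days to 9 May 2021 gives 23 June 2021, which is the date cancellation becomes effective.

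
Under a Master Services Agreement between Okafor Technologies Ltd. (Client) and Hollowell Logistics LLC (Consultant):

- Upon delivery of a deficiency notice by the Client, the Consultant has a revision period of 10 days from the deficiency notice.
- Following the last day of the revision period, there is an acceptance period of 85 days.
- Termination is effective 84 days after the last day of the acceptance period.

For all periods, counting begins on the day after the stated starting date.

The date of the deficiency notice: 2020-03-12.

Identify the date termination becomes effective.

Adding 10 calendar days to 2020-03-12 gives 2020-03-22, which is the last day of the revision period.
The last day of the acceptance period: 2020-03-22 + 85 days = 2020-06-15.
The date termination becomes effective: 2020-06-15 + 84 days = 2020-09-07.

2020-09-07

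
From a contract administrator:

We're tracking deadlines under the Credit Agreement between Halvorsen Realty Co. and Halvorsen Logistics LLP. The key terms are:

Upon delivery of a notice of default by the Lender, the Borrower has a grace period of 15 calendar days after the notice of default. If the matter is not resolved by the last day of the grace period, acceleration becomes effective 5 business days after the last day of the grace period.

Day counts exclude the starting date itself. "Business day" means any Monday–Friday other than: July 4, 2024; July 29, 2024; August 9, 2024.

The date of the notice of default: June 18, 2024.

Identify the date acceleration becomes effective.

July 11, 2024

The last day of the grace period: June 18, 2024 + 15 days = July 3, 2024.
The date acceleration becomes effective: counting 5 business days from Wednesday, July 3, 2024 (Jul 5, Jul 8, Jul 9, Jul 10, Jul 11, skipping weekends and the listed holiday on Jul 4) reaches Thursday, July 11, 2024.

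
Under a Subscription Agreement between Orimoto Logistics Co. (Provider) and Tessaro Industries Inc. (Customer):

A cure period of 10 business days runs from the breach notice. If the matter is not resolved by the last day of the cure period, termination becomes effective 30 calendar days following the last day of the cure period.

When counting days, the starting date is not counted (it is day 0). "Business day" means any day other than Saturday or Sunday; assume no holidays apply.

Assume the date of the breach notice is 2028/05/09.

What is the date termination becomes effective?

2028/06/22

From Tuesday, 2028/05/09, 10 business days (May 10, May 11, May 12, May 15, May 16, May 17, May 18, May 19, May 22, May 23, skipping weekends) brings us to Tuesday, 2028/05/23, which is the last day of the cure period.
Adding 30 calendar days to 2028/05/23 gives 2028/06/22, which is the date termination becomes effective.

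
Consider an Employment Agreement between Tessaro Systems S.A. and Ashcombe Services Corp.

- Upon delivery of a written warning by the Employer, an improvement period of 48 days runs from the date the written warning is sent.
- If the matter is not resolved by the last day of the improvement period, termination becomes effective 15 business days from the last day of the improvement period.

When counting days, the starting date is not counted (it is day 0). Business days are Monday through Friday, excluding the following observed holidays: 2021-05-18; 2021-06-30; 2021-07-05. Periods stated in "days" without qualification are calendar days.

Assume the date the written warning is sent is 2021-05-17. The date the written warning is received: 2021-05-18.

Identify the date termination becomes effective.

2021-07-26

The last day of the improvement period: 48 calendar days after 2021-05-17 is 2021-07-04.
The date termination becomes effective: counting 15 business days from Sunday, 2021-07-04 (Jul 6, Jul 7, Jul 8, Jul 9, …, Jul 22, Jul 23, Jul 26, skipping weekends and the listed holiday on Jul 5) reaches Monday, 2021-07-26.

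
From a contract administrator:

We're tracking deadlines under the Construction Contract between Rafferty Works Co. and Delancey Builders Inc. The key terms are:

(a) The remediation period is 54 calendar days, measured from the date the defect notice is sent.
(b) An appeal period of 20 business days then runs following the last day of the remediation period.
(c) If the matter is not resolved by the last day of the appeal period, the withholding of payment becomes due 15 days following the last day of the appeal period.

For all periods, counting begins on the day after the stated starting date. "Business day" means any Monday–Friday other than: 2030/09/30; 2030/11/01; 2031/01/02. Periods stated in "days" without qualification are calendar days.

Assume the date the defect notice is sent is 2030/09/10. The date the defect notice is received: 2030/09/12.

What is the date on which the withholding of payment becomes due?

Adding 54 calendar days to 2030/09/10 gives 2030/11/03, which is the last day of the remediation period.
The last day of the appeal period: counting 20 business days from Sunday, 2030/11/03 (Nov 4, Nov 5, Nov 6, Nov 7, …, Nov 27, Nov 28, Nov 29, skipping weekends) reaches Friday, 2030/11/29.
Adding 15 calendar days to 2030/11/29 gives 2030/12/14, which is the date on which the withholding of payment becomes due.

2030/12/14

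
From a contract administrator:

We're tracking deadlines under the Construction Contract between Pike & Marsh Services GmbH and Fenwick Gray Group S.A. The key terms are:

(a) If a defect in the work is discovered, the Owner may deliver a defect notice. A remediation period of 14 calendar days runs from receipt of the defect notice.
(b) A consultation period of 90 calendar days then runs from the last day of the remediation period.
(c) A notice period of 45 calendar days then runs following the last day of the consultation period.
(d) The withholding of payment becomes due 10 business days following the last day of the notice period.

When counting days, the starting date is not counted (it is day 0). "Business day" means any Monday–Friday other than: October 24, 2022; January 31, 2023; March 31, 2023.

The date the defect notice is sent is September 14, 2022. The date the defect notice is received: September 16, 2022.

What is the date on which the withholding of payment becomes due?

The last day of the remediation period: 14 calendar days after September 16, 2022 is September 30, 2022.
The last day of the consultation period: 90 calendar days after September 30, 2022 is December 29, 2022.
The last day of the notice period: 45 calendar days after December 29, 2022 is February 12, 2023.
From Sunday, February 12, 2023, 10 business days (Feb 13, Feb 14, Feb 15, Feb 16, Feb 17, Feb 20, Feb 21, Feb 22, Feb 23, Feb 24, skipping weekends) brings us to Friday, February 24, 2023, which is the date on which the withholding of payment becomes due.

February 24, 2023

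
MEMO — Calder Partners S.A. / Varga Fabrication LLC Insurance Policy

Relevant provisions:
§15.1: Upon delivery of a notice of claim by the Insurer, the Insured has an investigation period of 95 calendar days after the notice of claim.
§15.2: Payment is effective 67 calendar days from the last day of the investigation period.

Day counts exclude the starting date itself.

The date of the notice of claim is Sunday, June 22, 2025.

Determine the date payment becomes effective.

December 1, 2025

Adding 95 calendar days to June 22, 2025 gives September 25, 2025, which is the last day of the investigation period.
The date payment becomes effective: September 25, 2025 + 67 days = December 1, 2025.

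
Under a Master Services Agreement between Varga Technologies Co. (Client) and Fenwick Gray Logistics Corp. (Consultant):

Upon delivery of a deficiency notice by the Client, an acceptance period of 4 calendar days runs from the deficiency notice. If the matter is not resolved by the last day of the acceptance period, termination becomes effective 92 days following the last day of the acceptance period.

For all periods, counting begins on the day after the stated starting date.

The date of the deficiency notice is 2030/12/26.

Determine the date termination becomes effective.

The last day of the acceptance period: 4 calendar days after 2030/12/26 is 2030/12/30.
Adding 92 calendar days to 2030/12/30 gives 2031/04/01, which is the date termination becomes effective.

2031/04/01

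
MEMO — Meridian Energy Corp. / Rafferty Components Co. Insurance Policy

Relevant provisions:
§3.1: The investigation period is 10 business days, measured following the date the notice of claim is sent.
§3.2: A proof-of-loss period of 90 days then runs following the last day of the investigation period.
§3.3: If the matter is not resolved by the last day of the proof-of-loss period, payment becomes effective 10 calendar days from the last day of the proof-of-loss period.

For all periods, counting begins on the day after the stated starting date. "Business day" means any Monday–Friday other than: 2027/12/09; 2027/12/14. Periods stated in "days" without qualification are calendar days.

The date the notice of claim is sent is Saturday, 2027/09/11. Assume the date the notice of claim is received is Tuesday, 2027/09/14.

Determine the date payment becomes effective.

2028/01/02

The last day of the investigation period: 10 business days after Saturday, 2027/09/11, skipping weekends — Sep 13, Sep 14, Sep 15, Sep 16, Sep 17, Sep 20, Sep 21, Sep 22, Sep 23, Sep 24 — lands on Friday, 2027/09/24.
Adding 90 calendar days to 2027/09/24 gives 2027/12/23, which is the last day of the proof-of-loss period.
The date payment becomes effective: 10 calendar days after 2027/12/23 is 2028/01/02.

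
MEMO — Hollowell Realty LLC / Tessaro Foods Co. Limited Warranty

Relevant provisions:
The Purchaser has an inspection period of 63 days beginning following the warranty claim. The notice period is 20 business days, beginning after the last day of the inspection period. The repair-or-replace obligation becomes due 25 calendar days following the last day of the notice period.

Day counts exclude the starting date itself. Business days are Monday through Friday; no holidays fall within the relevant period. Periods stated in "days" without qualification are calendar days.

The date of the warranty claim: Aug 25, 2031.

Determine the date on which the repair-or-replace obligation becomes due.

The last day of the inspection period: Aug 25, 2031 + 63 days = Oct 27, 2031.
The last day of the notice period: counting 20 business days from Monday, Oct 27, 2031 (Oct 28, Oct 29, Oct 30, Oct 31, …, Nov 20, Nov 21, Nov 24, skipping weekends) reaches Monday, Nov 24, 2031.
The date on which the repair-or-replace obligation becomes due: Nov 24, 2031 + 25 days = Dec 19, 2031.

Dec 19, 2031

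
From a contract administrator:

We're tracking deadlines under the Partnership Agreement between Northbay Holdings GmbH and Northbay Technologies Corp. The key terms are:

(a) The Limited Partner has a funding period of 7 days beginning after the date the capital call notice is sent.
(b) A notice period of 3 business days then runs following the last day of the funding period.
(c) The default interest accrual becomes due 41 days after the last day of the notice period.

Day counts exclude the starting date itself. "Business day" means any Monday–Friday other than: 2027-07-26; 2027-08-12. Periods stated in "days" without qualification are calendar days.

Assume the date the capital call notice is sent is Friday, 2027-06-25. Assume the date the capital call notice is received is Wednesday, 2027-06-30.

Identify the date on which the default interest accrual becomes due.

The last day of the funding period: 2027-06-25 + 7 days = 2027-07-02.
From Friday, 2027-07-02, 3 business days (Jul 5, Jul 6, Jul 7, skipping weekends) brings us to Wednesday, 2027-07-07, which is the last day of the notice period.
The date on which the default interest accrual becomes due: 2027-07-07 + 41 days = 2027-08-17.

2027-08-17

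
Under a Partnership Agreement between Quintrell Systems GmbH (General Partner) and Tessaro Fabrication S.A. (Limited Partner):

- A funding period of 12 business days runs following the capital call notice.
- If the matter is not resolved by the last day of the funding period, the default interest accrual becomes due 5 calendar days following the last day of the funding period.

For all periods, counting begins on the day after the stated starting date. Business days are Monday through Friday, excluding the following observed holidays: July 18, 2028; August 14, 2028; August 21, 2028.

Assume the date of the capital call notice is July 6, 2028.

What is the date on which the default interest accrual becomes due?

The last day of the funding period: counting 12 business days from Thursday, July 6, 2028 (Jul 7, Jul 10, Jul 11, Jul 12, …, Jul 21, Jul 24, Jul 25, skipping weekends and the listed holiday on Jul 18) reaches Tuesday, July 25, 2028.
The date on which the default interest accrual becomes due: July 25, 2028 + 5 days = July 30, 2028.

July 30, 2028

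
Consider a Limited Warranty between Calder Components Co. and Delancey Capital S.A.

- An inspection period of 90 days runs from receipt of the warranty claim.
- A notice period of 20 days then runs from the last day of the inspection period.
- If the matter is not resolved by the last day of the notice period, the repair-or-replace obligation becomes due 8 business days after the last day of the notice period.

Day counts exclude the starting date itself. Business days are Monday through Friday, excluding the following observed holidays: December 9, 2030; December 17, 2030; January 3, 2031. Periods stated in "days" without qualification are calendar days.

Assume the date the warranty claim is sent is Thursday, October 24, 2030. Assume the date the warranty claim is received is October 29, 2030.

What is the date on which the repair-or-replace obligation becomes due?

February 26, 2031

Adding 90 calendar days to October 29, 2030 gives January 27, 2031, which is the last day of the inspection period.
The last day of the notice period: January 27, 2031 + 20 days = February 16, 2031.
From Sunday, February 16, 2031, 8 business days (Feb 17, Feb 18, Feb 19, Feb 20, Feb 21, Feb 24, Feb 25, Feb 26, skipping weekends) brings us to Wednesday, February 26, 2031, which is the date on which the repair-or-replace obligation becomes due.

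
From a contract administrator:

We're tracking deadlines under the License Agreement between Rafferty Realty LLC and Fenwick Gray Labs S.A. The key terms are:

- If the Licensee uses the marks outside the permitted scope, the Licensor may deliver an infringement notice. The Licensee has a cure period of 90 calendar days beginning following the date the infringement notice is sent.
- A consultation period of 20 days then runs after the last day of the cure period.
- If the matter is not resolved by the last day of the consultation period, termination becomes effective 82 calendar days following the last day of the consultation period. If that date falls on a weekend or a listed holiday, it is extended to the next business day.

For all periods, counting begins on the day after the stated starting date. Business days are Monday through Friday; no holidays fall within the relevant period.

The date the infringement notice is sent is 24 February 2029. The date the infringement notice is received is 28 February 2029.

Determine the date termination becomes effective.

4 September 2029

Adding 90 calendar days to 24 February 2029 gives 25 May 2029, which is the last day of the cure period.
The last day of the consultation period: 20 calendar days after 25 May 2029 is 14 June 2029.
The date termination becomes effective: 14 June 2029 + 82 days = 4 September 2029. 4 September 2029 is a Tuesday, so no roll-forward applies.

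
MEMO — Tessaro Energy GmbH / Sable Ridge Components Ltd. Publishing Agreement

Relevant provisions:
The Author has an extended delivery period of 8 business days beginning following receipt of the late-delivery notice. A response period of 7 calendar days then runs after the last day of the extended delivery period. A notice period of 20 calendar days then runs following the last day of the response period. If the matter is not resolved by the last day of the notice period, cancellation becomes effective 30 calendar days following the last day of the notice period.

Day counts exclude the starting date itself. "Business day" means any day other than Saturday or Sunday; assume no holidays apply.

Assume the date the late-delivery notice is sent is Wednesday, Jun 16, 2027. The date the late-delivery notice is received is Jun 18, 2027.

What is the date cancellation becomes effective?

From Friday, Jun 18, 2027, 8 business days (Jun 21, Jun 22, Jun 23, Jun 24, Jun 25, Jun 28, Jun 29, Jun 30, skipping weekends) brings us to Wednesday, Jun 30, 2027, which is the last day of the extended delivery period.
The last day of the response period: 7 calendar days after Jun 30, 2027 is Jul 7, 2027.
Adding 20 calendar days to Jul 7, 2027 gives Jul 27, 2027, which is the last day of the notice period.
The date cancellation becomes effective: 30 calendar days after Jul 27, 2027 is Aug 26, 2027.

Aug 26, 2027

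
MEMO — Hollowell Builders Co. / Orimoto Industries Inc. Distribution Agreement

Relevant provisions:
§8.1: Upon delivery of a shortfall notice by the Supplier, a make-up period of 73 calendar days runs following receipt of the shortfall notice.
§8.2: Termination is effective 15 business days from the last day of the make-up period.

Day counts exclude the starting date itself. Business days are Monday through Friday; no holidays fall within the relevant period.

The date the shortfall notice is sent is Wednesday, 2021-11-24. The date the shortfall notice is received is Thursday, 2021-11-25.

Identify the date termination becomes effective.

2022-02-25

Adding 73 calendar days to 2021-11-25 gives 2022-02-06, which is the last day of the make-up period.
From Sunday, 2022-02-06, 15 business days (Feb 7, Feb 8, Feb 9, Feb 10, …, Feb 23, Feb 24, Feb 25, skipping weekends) brings us to Friday, 2022-02-25, which is the date termination becomes effective.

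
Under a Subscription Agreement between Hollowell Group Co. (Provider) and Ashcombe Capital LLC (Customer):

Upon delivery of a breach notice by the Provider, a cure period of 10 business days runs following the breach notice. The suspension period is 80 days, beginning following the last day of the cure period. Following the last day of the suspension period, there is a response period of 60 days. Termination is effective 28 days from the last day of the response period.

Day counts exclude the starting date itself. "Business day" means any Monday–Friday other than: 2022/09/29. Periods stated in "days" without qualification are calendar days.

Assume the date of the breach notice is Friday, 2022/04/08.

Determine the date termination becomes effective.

2022/10/07

The last day of the cure period: counting 10 business days from Friday, 2022/04/08 (Apr 11, Apr 12, Apr 13, Apr 14, Apr 15, Apr 18, Apr 19, Apr 20, Apr 21, Apr 22, skipping weekends) reaches Friday, 2022/04/22.
The last day of the suspension period: 80 calendar days after 2022/04/22 is 2022/07/11.
The last day of the response period: 2022/07/11 + 60 days = 2022/09/09.
The date termination becomes effective: 28 calendar days after 2022/09/09 is 2022/10/07.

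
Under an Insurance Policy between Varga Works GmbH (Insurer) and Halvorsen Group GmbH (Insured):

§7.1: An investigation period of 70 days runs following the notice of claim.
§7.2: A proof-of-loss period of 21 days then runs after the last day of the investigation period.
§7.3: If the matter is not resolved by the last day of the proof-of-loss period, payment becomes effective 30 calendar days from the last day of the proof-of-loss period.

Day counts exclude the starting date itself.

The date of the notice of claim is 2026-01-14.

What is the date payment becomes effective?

2026-05-15

Adding 70 calendar days to 2026-01-14 gives 2026-03-25, which is the last day of the investigation period.
The last day of the proof-of-loss period: 2026-03-25 + 21 days = 2026-04-15.
The date payment becomes effective: 2026-04-15 + 30 days = 2026-05-15.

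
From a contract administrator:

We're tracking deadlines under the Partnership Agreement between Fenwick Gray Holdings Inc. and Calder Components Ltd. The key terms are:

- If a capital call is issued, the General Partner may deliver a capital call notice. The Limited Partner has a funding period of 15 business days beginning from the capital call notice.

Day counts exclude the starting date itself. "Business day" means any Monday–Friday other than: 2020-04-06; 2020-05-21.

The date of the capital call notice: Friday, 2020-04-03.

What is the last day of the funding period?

From Friday, 2020-04-03, 15 business days (Apr 7, Apr 8, Apr 9, Apr 10, …, Apr 23, Apr 24, Apr 27, skipping weekends and the listed holiday on Apr 6) brings us to Monday, 2020-04-27, which is the last day of the funding period.

2020-04-27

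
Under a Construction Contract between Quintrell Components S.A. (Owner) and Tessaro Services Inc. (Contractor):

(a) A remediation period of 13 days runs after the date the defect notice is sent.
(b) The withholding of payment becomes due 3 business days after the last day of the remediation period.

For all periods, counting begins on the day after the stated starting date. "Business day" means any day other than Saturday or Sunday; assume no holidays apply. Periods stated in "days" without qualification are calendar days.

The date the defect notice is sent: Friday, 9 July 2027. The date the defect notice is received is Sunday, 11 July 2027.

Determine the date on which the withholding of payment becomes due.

27 July 2027

The last day of the remediation period: 9 July 2027 + 13 days = 22 July 2027.
The date on which the withholding of payment becomes due: 3 business days after Thursday, 22 July 2027, skipping weekends — Jul 23, Jul 26, Jul 27 — lands on Tuesday, 27 July 2027.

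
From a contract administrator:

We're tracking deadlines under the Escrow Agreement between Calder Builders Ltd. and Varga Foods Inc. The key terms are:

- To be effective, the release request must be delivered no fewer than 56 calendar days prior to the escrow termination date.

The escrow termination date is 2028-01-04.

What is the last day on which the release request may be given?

2028-01-04 minus 56 days is 2027-11-09.

2027-11-09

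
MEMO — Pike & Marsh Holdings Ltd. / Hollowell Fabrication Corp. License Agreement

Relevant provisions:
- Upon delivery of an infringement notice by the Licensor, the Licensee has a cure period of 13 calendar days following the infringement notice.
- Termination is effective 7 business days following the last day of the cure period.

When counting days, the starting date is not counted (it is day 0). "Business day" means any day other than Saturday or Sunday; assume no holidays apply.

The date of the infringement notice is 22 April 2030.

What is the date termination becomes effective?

14 May 2030

The last day of the cure period: 13 calendar days after 22 April 2030 is 5 May 2030.
From Sunday, 5 May 2030, 7 business days (May 6, May 7, May 8, May 9, May 10, May 13, May 14, skipping weekends) brings us to Tuesday, 14 May 2030, which is the date termination becomes effective.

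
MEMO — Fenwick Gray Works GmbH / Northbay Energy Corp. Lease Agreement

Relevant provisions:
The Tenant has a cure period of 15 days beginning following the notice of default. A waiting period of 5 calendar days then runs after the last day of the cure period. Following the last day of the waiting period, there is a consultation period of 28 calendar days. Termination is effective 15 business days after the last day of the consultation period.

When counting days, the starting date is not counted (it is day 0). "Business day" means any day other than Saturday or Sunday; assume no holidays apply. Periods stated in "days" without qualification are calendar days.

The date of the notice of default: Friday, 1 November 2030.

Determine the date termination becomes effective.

Adding 15 calendar days to 1 November 2030 gives 16 November 2030, which is the last day of the cure period.
The last day of the waiting period: 16 November 2030 + 5 days = 21 November 2030.
The last day of the consultation period: 21 November 2030 + 28 days = 19 December 2030.
The date termination becomes effective: 15 business days after Thursday, 19 December 2030, skipping weekends — Dec 20, Dec 23, Dec 24, Dec 25, …, Jan 7, Jan 8, Jan 9 — lands on Thursday, 9 January 2031.

9 January 2031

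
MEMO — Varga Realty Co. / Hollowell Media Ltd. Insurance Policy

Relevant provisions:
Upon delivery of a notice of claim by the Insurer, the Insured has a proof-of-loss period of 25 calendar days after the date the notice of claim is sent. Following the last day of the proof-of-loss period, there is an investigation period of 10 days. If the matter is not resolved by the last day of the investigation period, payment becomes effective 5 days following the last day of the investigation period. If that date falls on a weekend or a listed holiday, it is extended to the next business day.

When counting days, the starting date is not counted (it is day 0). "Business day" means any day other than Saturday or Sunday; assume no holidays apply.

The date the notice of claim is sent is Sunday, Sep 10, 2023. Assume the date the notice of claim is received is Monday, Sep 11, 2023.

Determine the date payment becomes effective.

Oct 20, 2023

The last day of the proof-of-loss period: 25 calendar days after Sep 10, 2023 is Oct 5, 2023.
The last day of the investigation period: 10 calendar days after Oct 5, 2023 is Oct 15, 2023.
The date payment becomes effective: 5 calendar days after Oct 15, 2023 is Oct 20, 2023. Oct 20, 2023 is a Friday, so no roll-forward applies.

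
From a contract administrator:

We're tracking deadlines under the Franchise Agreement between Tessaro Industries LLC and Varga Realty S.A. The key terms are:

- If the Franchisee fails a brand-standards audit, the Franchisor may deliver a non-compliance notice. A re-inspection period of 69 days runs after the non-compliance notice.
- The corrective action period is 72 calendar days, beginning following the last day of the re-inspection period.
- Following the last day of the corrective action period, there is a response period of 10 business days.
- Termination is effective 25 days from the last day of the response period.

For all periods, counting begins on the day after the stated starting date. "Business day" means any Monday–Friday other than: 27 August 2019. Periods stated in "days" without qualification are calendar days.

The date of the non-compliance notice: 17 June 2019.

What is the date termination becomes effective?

14 December 2019

The last day of the re-inspection period: 69 calendar days after 17 June 2019 is 25 August 2019.
Adding 72 calendar days to 25 August 2019 gives 5 November 2019, which is the last day of the corrective action period.
The last day of the response period: counting 10 business days from Tuesday, 5 November 2019 (Nov 6, Nov 7, Nov 8, Nov 11, Nov 12, Nov 13, Nov 14, Nov 15, Nov 18, Nov 19, skipping weekends) reaches Tuesday, 19 November 2019.
Adding 25 calendar days to 19 November 2019 gives 14 December 2019, which is the date termination becomes effective.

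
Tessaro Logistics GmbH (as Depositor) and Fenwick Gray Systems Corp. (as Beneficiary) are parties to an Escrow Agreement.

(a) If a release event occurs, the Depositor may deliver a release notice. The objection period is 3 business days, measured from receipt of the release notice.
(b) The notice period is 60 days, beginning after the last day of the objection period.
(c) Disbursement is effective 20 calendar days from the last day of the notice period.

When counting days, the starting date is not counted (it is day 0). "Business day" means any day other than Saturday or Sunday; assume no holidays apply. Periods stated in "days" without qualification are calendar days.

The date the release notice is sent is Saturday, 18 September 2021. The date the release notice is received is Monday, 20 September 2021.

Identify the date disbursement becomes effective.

12 December 2021

The last day of the objection period: counting 3 business days from Monday, 20 September 2021 (Sep 21, Sep 22, Sep 23, skipping weekends) reaches Thursday, 23 September 2021.
The last day of the notice period: 60 calendar days after 23 September 2021 is 22 November 2021.
The date disbursement becomes effective: 20 calendar days after 22 November 2021 is 12 December 2021.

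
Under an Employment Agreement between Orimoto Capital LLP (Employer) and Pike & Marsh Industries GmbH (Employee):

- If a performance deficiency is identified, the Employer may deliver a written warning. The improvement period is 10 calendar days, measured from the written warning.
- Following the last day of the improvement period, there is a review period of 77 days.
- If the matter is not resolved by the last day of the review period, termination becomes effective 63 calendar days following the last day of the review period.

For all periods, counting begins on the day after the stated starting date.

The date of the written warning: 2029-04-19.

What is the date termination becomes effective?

2029-09-16

The last day of the improvement period: 10 calendar days after 2029-04-19 is 2029-04-29.
Adding 77 calendar days to 2029-04-29 gives 2029-07-15, which is the last day of the review period.
The date termination becomes effective: 2029-07-15 + 63 days = 2029-09-16.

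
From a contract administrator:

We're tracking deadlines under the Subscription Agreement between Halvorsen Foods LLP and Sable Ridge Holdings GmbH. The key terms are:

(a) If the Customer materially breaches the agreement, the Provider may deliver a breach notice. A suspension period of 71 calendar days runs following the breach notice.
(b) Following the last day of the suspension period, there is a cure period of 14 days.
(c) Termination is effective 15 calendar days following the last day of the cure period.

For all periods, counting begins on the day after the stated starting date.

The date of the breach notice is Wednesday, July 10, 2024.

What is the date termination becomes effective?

October 18, 2024

Adding 71 calendar days to July 10, 2024 gives September 19, 2024, which is the last day of the suspension period.
The last day of the cure period: 14 calendar days after September 19, 2024 is October 3, 2024.
Adding 15 calendar days to October 3, 2024 gives October 18, 2024, which is the date termination becomes effective.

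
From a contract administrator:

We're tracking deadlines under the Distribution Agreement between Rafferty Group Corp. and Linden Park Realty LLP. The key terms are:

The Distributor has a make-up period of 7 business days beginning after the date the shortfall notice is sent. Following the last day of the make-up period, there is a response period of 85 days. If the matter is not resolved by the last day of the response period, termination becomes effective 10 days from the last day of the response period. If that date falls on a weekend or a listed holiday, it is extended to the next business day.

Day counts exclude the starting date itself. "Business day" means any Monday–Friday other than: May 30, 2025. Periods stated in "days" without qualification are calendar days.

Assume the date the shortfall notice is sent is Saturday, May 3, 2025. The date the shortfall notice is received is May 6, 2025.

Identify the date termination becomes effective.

Aug 18, 2025

From Saturday, May 3, 2025, 7 business days (May 5, May 6, May 7, May 8, May 9, May 12, May 13, skipping weekends) brings us to Tuesday, May 13, 2025, which is the last day of the make-up period.
The last day of the response period: May 13, 2025 + 85 days = Aug 6, 2025.
The date termination becomes effective: 10 calendar days after Aug 6, 2025 is Aug 16, 2025. That falls on a Saturday, so it rolls to the next business day, Monday, Aug 18, 2025.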